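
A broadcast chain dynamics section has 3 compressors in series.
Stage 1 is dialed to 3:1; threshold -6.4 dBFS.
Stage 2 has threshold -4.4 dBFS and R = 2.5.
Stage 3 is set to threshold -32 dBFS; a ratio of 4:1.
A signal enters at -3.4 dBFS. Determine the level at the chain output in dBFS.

-25.35 dBFS

Stage 1: overshoot 3 dB → 3/3 = 1 dB → -5.4 dBFS.
Stage 2: below threshold (-5.4 ≤ -4.4); passes unchanged; output -5.4 dBFS.
Stage 3: -5.4 dBFS is 26.6 dB over -32 dBFS; at 4:1 that becomes 6.65 dB over, giving -25.35 dBFS.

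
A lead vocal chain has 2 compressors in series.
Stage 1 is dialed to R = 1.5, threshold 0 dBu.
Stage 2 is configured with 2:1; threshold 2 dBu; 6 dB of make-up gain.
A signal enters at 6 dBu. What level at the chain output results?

Stage 1: 6 dBu is 6 dB over 0 dBu; at 1.5:1 that becomes 4 dB over, giving 4 dBu.
Stage 2: 4 dBu is 2 dB over 2 dBu; at 2:1 that becomes 1 dB over, giving 3 dBu; +6 dB make-up → 9 dBu.

9 dBu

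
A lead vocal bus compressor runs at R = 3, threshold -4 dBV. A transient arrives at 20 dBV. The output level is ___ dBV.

20 dBV sits 24 dB over threshold.
At 3:1 the overshoot is divided by 3, leaving 8 dB above threshold.
So the level is -4 + 8 = 4 dBV.

4 dBV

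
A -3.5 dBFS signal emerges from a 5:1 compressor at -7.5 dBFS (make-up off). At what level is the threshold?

-8.5 dBFS

Let T be the threshold. Output overshoot = (input overshoot)/R, so -7.5 − T = (-3.5 − T)/5.
5·(-7.5 − T) = -3.5 − T → 4·T = -37.5 − (-3.5) = -34.
T = -34/4 = -8.5 dBFS.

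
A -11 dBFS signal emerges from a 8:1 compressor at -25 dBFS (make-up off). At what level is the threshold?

-27 dBFS

Input is 16 dB above T (since output overshoot × R = input overshoot: (-25 − T)·8 = -11 − T gives T = -27 dBFS).
Check: -27 + (-11 − (-27))/8 = -27 + 2 = -25 dBFS. ✓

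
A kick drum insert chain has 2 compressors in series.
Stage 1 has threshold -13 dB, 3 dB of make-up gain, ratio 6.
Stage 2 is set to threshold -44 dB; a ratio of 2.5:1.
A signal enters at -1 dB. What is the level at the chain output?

-29.6 dB

Stage 1: -1 dB is 12 dB over -13 dB; at 6:1 that becomes 2 dB over, giving -11 dB; +3 dB make-up → -8 dB.
Stage 2: 36 dB above -44 dB, reduced 2.5:1 to 14.4 dB above → -29.6 dB.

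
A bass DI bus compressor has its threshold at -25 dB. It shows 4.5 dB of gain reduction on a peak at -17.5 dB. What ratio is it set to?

Input overshoot = -17.5 − (-25) = 7.5 dB.
Output overshoot = 7.5 − 4.5 = 3 dB.
Ratio = input overshoot / output overshoot = 7.5 / 3 = 2.5.

2.5:1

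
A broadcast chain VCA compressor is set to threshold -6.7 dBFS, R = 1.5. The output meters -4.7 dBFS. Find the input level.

-3.7 dBFS

That's 2 dB above the -6.7 dBFS threshold.
Undo the ratio: input overshoot = 2 × 1.5 = 3 dB, giving input = -3.7 dBFS.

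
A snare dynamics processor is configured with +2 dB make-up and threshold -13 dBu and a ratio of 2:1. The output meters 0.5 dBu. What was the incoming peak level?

10 dBu

Stripping the +2 dB make-up gives -1.5 dBu at the gain stage.
That's 11.5 dB above the -13 dBu threshold.
Undo the ratio: input overshoot = 11.5 × 2 = 23 dB, giving input = 10 dBu.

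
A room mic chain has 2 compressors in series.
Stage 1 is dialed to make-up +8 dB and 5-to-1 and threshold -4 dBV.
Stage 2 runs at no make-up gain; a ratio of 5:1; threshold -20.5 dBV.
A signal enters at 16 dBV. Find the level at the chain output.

-14.8 dBV

Stage 1: overshoot 20 dB → 20/5 = 4 dB → 0 dBV; +8 dB make-up → 8 dBV.
Stage 2: 28.5 dB above -20.5 dBV, reduced 5:1 to 5.7 dB above → -14.8 dBV.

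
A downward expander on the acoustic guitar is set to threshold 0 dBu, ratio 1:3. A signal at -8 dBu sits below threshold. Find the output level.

The input is 8 dB below the 0 dBu threshold.
A 1:3 expander multiplies undershoot by 3: 8 × 3 = 24 dB below threshold.
Output = 0 − 24 = -24 dBu.

-24 dBu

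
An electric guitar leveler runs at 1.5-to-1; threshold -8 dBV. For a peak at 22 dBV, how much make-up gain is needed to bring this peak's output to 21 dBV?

9 dB

Without make-up, output = threshold + overshoot/1.5 = -8 + 20 = 12 dBV.
Gap to target: 9 dB.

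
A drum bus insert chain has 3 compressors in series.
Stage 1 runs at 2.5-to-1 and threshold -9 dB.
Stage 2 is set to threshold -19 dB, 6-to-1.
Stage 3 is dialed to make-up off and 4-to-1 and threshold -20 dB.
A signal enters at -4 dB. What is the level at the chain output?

Stage 1: -4 dB is 5 dB over -9 dB; at 2.5:1 that becomes 2 dB over, giving -7 dB.
Stage 2: -7 dB is 12 dB over -19 dB; at 6:1 that becomes 2 dB over, giving -17 dB.
Stage 3: 3 dB above -20 dB, reduced 4:1 to 0.75 dB above → -19.25 dB.

-19.25 dB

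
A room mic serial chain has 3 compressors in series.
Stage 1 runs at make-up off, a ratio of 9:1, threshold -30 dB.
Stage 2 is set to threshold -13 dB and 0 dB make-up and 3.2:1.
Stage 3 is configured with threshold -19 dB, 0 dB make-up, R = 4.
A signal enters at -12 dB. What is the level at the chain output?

Stage 1: 18 dB above -30 dB, reduced 9:1 to 2 dB above → -28 dB.
Stage 2: below threshold (-28 ≤ -13); passes unchanged; output -28 dB.
Stage 3: -28 dB ≤ -19 dB, so stage 3 doesn't engage; output -28 dB.

-28 dB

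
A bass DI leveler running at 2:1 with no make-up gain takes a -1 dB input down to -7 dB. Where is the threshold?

Gain reduction = -1 − (-7) = 6 dB; output overshoot = GR / (R − 1) = 6 / 1 = 6 dB.
Threshold = output − output overshoot = -7 − 6 = -13 dB.

-13 dB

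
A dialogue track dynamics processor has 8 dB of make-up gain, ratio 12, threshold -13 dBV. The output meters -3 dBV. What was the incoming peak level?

11 dBV

Remove make-up: -3 − 8 = -11 dBV.
The compressed level sits -11 − (-13) = 2 dB over threshold.
Input overshoot = R × output overshoot = 24 dB → input = -13 + 24 = 11 dBV.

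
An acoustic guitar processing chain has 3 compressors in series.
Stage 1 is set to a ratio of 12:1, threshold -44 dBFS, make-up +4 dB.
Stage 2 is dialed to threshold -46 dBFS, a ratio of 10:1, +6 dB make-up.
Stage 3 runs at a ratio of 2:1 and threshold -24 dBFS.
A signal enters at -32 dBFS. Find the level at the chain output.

-39.3 dBFS

Stage 1: -32 dBFS is 12 dB over -44 dBFS; at 12:1 that becomes 1 dB over, giving -43 dBFS; +4 dB make-up → -39 dBFS.
Stage 2: 7 dB above -46 dBFS, reduced 10:1 to 0.7 dB above → -45.3 dBFS; +6 dB make-up → -39.3 dBFS.
Stage 3: -39.3 dBFS ≤ -24 dBFS, so stage 3 doesn't engage; output -39.3 dBFS.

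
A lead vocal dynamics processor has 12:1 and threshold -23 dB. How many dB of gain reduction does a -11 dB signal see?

11 dB

-11 dB exceeds the threshold by 12 dB.
After 12:1 compression the overshoot becomes 12/12 = 1 dB.
GR = overshoot in − overshoot out = 12 − 1 = 11 dB.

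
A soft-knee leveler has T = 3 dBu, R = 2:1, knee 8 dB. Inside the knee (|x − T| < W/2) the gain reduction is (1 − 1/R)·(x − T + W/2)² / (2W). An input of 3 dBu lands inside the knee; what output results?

x − T + W/2 = 3 − 3 + 4 = 4.
GR = (1 − 1/2) × 4² / 16 = 0.5 × 16 / 16 = 0.5 dB.
Output = 3 − 0.5 = 2.5 dBu.

2.5 dBu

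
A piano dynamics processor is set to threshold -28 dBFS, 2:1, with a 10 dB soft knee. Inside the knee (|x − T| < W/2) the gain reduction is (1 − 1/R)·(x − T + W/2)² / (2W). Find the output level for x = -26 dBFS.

-27.225 dBFS

x − T + W/2 = -26 − (-28) + 5 = 7.
GR = (1 − 1/2) × 7² / 20 = 0.5 × 49 / 20 = 1.225 dB.
Output = -26 − 1.225 = -27.225 dBFS.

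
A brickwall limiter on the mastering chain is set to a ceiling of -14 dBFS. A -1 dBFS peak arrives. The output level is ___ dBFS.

-14 dBFS

The limiter clamps the peak to its -14 dBFS ceiling.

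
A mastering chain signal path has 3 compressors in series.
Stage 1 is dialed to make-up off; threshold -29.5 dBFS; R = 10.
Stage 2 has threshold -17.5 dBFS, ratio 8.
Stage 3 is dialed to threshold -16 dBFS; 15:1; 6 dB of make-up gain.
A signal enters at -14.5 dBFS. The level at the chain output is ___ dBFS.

-22 dBFS

Stage 1: -14.5 dBFS is 15 dB over -29.5 dBFS; at 10:1 that becomes 1.5 dB over, giving -28 dBFS.
Stage 2: below threshold (-28 ≤ -17.5); passes unchanged; output -28 dBFS.
Stage 3: -28 dBFS ≤ -16 dBFS, so stage 3 doesn't engage; make-up brings it to -22 dBFS.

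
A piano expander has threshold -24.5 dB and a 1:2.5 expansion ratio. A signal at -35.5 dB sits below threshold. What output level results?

-52 dB

Undershoot = (-24.5) − (-35.5) = 11 dB.
At 1:2.5, that expands to 27.5 dB under threshold.
Output = -24.5 − 27.5 = -52 dB.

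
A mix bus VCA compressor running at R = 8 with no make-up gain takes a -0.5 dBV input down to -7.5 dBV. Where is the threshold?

-8.5 dBV

Let T be the threshold. Output overshoot = (input overshoot)/R, so -7.5 − T = (-0.5 − T)/8.
8·(-7.5 − T) = -0.5 − T → 7·T = -60 − (-0.5) = -59.5.
T = -59.5/7 = -8.5 dBV.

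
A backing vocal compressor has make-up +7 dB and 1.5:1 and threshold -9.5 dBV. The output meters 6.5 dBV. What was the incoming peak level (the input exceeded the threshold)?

4 dBV

Before make-up, the level was 6.5 − 7 = -0.5 dBV.
That's 9 dB above the -9.5 dBV threshold.
Before 1.5:1 compression the overshoot was 9 × 1.5 = 13.5 dB, so input = -9.5 + 13.5 = 4 dBV.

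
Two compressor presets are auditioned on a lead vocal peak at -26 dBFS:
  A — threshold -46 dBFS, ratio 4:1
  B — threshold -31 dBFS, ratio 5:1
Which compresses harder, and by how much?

A: overshoot 20 dB → output overshoot 5 dB → GR 15 dB.
B: overshoot 5 dB → output overshoot 1 dB → GR 4 dB.
A applies 11 dB more gain reduction.

A, by 11 dB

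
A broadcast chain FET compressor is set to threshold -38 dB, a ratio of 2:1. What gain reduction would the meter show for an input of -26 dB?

6 dB

The signal is 12 dB above threshold.
A 2:1 ratio leaves 6 dB of that excess.
Gain reduction = 12 − 6 = 6 dB.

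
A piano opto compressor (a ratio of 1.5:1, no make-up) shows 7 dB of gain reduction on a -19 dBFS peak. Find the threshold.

-40 dBFS

Let T be the threshold. Output overshoot = (input overshoot)/R, so -26 − T = (-19 − T)/1.5.
1.5·(-26 − T) = -19 − T → 0.5·T = -39 − (-19) = -20.
T = -20/0.5 = -40 dBFS.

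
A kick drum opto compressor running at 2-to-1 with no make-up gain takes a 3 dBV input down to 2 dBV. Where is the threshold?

Let T be the threshold. Output overshoot = (input overshoot)/R, so 2 − T = (3 − T)/2.
2·(2 − T) = 3 − T → 1·T = 4 − 3 = 1.
T = 1/1 = 1 dBV.

1 dBV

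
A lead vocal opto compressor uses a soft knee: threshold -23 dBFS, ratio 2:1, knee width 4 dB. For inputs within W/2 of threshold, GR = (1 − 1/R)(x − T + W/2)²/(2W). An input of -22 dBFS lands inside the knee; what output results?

-22.5625 dBFS

x − T + W/2 = -22 − (-23) + 2 = 3.
GR = (1 − 1/2) × 3² / 8 = 0.5 × 9 / 8 = 0.5625 dB.
Output = -22 − 0.5625 = -22.5625 dBFS.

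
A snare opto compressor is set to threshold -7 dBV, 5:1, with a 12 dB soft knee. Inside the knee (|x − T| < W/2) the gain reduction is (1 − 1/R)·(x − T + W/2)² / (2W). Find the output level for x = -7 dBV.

x − T + W/2 = -7 − (-7) + 6 = 6.
GR = (1 − 1/5) × 6² / 24 = 0.8 × 36 / 24 = 1.2 dB.
Output = -7 − 1.2 = -8.2 dBV.

-8.2 dBV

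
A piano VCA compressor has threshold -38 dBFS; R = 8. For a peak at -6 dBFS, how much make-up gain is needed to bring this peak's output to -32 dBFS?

2 dB

The peak compresses to -38 + 32/8 = -34 dBFS.
To reach -32 dBFS requires -32 − (-34) = 2 dB of make-up.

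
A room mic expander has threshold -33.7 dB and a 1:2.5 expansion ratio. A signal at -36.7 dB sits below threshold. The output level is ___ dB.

The input is 3 dB below the -33.7 dB threshold.
A 1:2.5 expander multiplies undershoot by 2.5: 3 × 2.5 = 7.5 dB below threshold.
Output = -33.7 − 7.5 = -41.2 dB.

-41.2 dB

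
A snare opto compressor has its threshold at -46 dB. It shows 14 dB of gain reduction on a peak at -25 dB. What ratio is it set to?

3:1

Input overshoot = -25 − (-46) = 21 dB.
Output overshoot = 21 − 14 = 7 dB.
Ratio = input overshoot / output overshoot = 21 / 7 = 3.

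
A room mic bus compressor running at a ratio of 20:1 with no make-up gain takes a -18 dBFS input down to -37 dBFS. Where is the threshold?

-38 dBFS

Gain reduction = -18 − (-37) = 19 dB; output overshoot = GR / (R − 1) = 19 / 19 = 1 dB.
Threshold = output − output overshoot = -37 − 1 = -38 dBFS.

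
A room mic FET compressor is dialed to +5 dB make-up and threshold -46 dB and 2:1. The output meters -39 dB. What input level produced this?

-42 dB

Remove make-up: -39 − 5 = -44 dB.
Post-compression overshoot = -44 − (-46) = 2 dB.
Before 2:1 compression the overshoot was 2 × 2 = 4 dB, so input = -46 + 4 = -42 dB.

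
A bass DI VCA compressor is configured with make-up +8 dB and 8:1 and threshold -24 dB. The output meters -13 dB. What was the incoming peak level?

Stripping the +8 dB make-up gives -21 dB at the gain stage.
That's 3 dB above the -24 dB threshold.
Before 8:1 compression the overshoot was 3 × 8 = 24 dB, so input = -24 + 24 = 0 dB.

0 dB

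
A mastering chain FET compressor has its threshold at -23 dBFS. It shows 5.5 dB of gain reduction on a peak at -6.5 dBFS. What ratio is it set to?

1.5:1

Input overshoot = -6.5 − (-23) = 16.5 dB.
Output overshoot = 16.5 − 5.5 = 11 dB.
Ratio = input overshoot / output overshoot = 16.5 / 11 = 1.5.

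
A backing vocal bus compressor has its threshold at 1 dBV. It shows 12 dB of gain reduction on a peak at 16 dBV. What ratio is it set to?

5:1

Input overshoot = 16 − 1 = 15 dB.
Output overshoot = 15 − 12 = 3 dB.
Ratio = input overshoot / output overshoot = 15 / 3 = 5.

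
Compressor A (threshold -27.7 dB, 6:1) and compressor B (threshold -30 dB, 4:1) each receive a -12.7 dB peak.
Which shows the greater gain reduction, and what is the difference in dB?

A: GR = 15 − 15/6 = 12.5 dB.
B: GR = 17.3 − 17.3/4 = 12.975 dB.
Difference: 0.475 dB in favour of B.

B, by 0.475 dB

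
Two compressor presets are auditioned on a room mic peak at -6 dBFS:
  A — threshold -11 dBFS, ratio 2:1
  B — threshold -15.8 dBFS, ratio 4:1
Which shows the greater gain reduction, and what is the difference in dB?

B, by 4.85 dB

A: 5 dB over, compressed to 2.5 dB over, so 2.5 dB of GR.
B: 9.8 dB over, compressed to 2.45 dB over, so 7.35 dB of GR.
B applies 4.85 dB more gain reduction.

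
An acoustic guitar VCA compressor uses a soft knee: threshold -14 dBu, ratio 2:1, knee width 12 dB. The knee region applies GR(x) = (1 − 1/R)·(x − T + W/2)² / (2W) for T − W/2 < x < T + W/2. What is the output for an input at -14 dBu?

x − T + W/2 = -14 − (-14) + 6 = 6.
GR = (1 − 1/2) × 6² / 24 = 0.5 × 36 / 24 = 0.75 dB.
Output = -14 − 0.75 = -14.75 dBu.

-14.75 dBu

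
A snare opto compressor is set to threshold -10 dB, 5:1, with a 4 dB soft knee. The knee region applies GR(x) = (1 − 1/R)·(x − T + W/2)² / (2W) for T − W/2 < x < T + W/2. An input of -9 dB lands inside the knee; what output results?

x − T + W/2 = -9 − (-10) + 2 = 3.
GR = (1 − 1/5) × 3² / 8 = 0.8 × 9 / 8 = 0.9 dB.
Output = -9 − 0.9 = -9.9 dB.

-9.9 dB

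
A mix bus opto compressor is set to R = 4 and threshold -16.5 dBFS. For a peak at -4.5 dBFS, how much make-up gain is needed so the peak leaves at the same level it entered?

Without make-up, output = threshold + overshoot/4 = -16.5 + 3 = -13.5 dBFS.
Gap to target: 9 dB.

9 dB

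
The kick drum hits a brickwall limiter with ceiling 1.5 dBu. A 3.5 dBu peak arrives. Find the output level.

A brickwall limiter is an ∞:1 compressor: any input above the ceiling is clamped to 1.5 dBu.

1.5 dBu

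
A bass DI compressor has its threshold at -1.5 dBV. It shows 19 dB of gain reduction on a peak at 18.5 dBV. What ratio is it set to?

Input overshoot = 18.5 − (-1.5) = 20 dB.
Output overshoot = 20 − 19 = 1 dB.
Ratio = input overshoot / output overshoot = 20 / 1 = 20.

20:1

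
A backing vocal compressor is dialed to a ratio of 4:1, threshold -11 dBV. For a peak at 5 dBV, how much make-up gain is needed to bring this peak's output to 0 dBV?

7 dB

Without make-up, output = threshold + overshoot/4 = -11 + 4 = -7 dBV.
Gap to target: 7 dB.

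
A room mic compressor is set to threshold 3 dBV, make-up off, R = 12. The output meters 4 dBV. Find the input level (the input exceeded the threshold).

15 dBV

Post-compression overshoot = 4 − 3 = 1 dB.
Input overshoot = R × output overshoot = 12 dB → input = 3 + 12 = 15 dBV.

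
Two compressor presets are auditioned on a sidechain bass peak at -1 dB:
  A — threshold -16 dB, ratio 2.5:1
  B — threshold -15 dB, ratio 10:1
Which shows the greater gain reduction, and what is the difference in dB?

B, by 3.6 dB

A: overshoot 15 dB → output overshoot 6 dB → GR 9 dB.
B: overshoot 14 dB → output overshoot 1.4 dB → GR 12.6 dB.
B applies 3.6 dB more gain reduction.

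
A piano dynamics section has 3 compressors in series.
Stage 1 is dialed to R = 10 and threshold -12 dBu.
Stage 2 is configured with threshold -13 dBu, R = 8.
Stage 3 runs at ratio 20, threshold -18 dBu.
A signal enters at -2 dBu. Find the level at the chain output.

Stage 1: overshoot 10 dB → 10/10 = 1 dB → -11 dBu.
Stage 2: 2 dB above -13 dBu, reduced 8:1 to 0.25 dB above → -12.75 dBu.
Stage 3: 5.25 dB above -18 dBu, reduced 20:1 to 0.2625 dB above → -17.7375 dBu.

-17.7375 dBu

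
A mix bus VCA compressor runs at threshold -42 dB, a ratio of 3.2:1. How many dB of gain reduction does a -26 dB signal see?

11 dB

Overshoot = -26 − (-42) = 16 dB.
A 3.2:1 ratio leaves 5 dB of that excess.
So the signal is attenuated by 16 − 5 = 11 dB.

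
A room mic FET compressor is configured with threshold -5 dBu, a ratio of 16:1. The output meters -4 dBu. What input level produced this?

That's 1 dB above the -5 dBu threshold.
Before 16:1 compression the overshoot was 1 × 16 = 16 dB, so input = -5 + 16 = 11 dBu.

11 dBu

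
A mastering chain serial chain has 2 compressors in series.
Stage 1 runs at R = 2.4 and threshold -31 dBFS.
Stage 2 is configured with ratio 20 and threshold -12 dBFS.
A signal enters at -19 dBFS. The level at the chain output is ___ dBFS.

Stage 1: -19 dBFS is 12 dB over -31 dBFS; at 2.4:1 that becomes 5 dB over, giving -26 dBFS.
Stage 2: below threshold (-26 ≤ -12); passes unchanged; output -26 dBFS.

-26 dBFS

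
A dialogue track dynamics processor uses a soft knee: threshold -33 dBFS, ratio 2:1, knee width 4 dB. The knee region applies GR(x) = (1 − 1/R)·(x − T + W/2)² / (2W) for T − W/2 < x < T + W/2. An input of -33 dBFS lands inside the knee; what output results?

x − T + W/2 = -33 − (-33) + 2 = 2.
GR = (1 − 1/2) × 2² / 8 = 0.5 × 4 / 8 = 0.25 dB.
Output = -33 − 0.25 = -33.25 dBFS.

-33.25 dBFS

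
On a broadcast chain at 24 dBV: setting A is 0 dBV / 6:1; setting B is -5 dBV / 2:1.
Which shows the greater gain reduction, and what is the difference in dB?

A, by 5.5 dB

A: overshoot 24 dB → output overshoot 4 dB → GR 20 dB.
B: overshoot 29 dB → output overshoot 14.5 dB → GR 14.5 dB.
A reduces 5.5 dB more.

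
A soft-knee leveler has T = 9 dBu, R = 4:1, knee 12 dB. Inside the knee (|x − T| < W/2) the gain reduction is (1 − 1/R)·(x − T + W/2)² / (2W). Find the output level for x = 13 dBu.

x − T + W/2 = 13 − 9 + 6 = 10.
GR = (1 − 1/4) × 10² / 24 = 0.75 × 100 / 24 = 3.125 dB.
Output = 13 − 3.125 = 9.875 dBu.

9.875 dBu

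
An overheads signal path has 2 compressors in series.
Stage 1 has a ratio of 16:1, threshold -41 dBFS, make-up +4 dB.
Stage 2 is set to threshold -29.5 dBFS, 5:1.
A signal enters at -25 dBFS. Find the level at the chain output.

Stage 1: -25 dBFS is 16 dB over -41 dBFS; at 16:1 that becomes 1 dB over, giving -40 dBFS; +4 dB make-up → -36 dBFS.
Stage 2: below threshold (-36 ≤ -29.5); passes unchanged; output -36 dBFS.

-36 dBFS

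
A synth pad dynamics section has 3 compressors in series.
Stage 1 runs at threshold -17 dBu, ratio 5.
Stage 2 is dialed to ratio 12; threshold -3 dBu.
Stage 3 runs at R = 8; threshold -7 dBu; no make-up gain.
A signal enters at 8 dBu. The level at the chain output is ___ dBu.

-12 dBu

Stage 1: overshoot 25 dB → 25/5 = 5 dB → -12 dBu.
Stage 2: -12 dBu ≤ -3 dBu, so stage 2 doesn't engage; output -12 dBu.
Stage 3: -12 dBu ≤ -7 dBu, so stage 3 doesn't engage; output -12 dBu.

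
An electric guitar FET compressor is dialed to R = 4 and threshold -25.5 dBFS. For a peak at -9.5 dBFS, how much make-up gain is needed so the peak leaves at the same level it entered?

Without make-up, output = threshold + overshoot/4 = -25.5 + 4 = -21.5 dBFS.
Gap to target: 12 dB.

12 dB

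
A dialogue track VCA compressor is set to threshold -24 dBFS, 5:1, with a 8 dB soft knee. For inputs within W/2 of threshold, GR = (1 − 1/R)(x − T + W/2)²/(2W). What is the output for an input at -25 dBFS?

-25.45 dBFS

x − T + W/2 = -25 − (-24) + 4 = 3.
GR = (1 − 1/5) × 3² / 16 = 0.8 × 9 / 16 = 0.45 dB.
Output = -25 − 0.45 = -25.45 dBFS.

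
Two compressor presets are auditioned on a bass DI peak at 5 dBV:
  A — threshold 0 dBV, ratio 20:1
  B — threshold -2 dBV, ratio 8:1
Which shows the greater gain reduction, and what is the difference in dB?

B, by 1.375 dB

A: 5 dB over, compressed to 0.25 dB over, so 4.75 dB of GR.
B: 7 dB over, compressed to 0.875 dB over, so 6.125 dB of GR.
Difference: 1.375 dB in favour of B.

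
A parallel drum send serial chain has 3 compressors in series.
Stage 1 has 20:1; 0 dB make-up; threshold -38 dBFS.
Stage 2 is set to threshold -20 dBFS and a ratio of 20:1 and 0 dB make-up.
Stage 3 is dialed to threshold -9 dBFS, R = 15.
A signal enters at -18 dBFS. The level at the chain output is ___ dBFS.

Stage 1: 20 dB above -38 dBFS, reduced 20:1 to 1 dB above → -37 dBFS.
Stage 2: -37 dBFS ≤ -20 dBFS, so stage 2 doesn't engage; output -37 dBFS.
Stage 3: below threshold (-37 ≤ -9); passes unchanged; output -37 dBFS.

-37 dBFS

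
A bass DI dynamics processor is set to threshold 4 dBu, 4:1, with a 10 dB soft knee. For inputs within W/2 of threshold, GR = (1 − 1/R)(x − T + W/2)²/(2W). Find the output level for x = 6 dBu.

4.1625 dBu

x − T + W/2 = 6 − 4 + 5 = 7.
GR = (1 − 1/4) × 7² / 20 = 0.75 × 49 / 20 = 1.8375 dB.
Output = 6 − 1.8375 = 4.1625 dBu.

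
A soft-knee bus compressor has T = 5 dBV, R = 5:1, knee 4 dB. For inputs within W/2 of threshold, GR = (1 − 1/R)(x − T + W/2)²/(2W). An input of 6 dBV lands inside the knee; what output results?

5.1 dBV

x − T + W/2 = 6 − 5 + 2 = 3.
GR = (1 − 1/5) × 3² / 8 = 0.8 × 9 / 8 = 0.9 dB.
Output = 6 − 0.9 = 5.1 dBV.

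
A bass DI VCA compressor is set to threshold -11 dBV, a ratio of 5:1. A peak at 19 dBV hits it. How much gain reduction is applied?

24 dB

Overshoot = 19 − (-11) = 30 dB.
At 5:1, output sits 30/5 = 6 dB above threshold.
So the signal is attenuated by 30 − 6 = 24 dB.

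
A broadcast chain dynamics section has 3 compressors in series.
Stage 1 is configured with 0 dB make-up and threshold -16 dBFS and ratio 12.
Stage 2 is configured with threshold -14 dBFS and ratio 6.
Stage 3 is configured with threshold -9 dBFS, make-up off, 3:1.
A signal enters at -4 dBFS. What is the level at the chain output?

-15 dBFS

Stage 1: overshoot 12 dB → 12/12 = 1 dB → -15 dBFS.
Stage 2: below threshold (-15 ≤ -14); passes unchanged; output -15 dBFS.
Stage 3: below threshold (-15 ≤ -9); passes unchanged; output -15 dBFS.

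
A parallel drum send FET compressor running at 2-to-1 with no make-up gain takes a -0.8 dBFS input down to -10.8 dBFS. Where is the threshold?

Input is 20 dB above T (since output overshoot × R = input overshoot: (-10.8 − T)·2 = -0.8 − T gives T = -20.8 dBFS).
Check: -20.8 + (-0.8 − (-20.8))/2 = -20.8 + 10 = -10.8 dBFS. ✓

-20.8 dBFS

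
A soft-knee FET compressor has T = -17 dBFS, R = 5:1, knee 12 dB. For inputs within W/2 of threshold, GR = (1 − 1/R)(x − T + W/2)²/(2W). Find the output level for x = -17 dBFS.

x − T + W/2 = -17 − (-17) + 6 = 6.
GR = (1 − 1/5) × 6² / 24 = 0.8 × 36 / 24 = 1.2 dB.
Output = -17 − 1.2 = -18.2 dBFS.

-18.2 dBFS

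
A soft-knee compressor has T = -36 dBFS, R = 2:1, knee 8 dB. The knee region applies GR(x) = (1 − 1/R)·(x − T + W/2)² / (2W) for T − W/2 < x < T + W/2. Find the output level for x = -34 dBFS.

-35.125 dBFS

x − T + W/2 = -34 − (-36) + 4 = 6.
GR = (1 − 1/2) × 6² / 16 = 0.5 × 36 / 16 = 1.125 dB.
Output = -34 − 1.125 = -35.125 dBFS.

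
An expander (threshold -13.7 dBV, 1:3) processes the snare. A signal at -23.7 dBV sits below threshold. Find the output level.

Undershoot = (-13.7) − (-23.7) = 10 dB.
At 1:3, that expands to 30 dB under threshold.
Output = -13.7 − 30 = -43.7 dBV.

-43.7 dBV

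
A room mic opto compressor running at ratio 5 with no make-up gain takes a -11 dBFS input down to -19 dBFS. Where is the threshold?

Input is 10 dB above T (since output overshoot × R = input overshoot: (-19 − T)·5 = -11 − T gives T = -21 dBFS).
Check: -21 + (-11 − (-21))/5 = -21 + 2 = -19 dBFS. ✓

-21 dBFS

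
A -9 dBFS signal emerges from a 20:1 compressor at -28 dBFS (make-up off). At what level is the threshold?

-29 dBFS

Gain reduction = -9 − (-28) = 19 dB; output overshoot = GR / (R − 1) = 19 / 19 = 1 dB.
Threshold = output − output overshoot = -28 − 1 = -29 dBFS.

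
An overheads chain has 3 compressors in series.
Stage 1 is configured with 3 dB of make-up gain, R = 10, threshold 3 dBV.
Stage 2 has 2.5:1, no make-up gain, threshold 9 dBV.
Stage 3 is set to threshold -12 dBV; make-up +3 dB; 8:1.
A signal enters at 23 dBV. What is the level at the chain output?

-6.5 dBV

Stage 1: overshoot 20 dB → 20/10 = 2 dB → 5 dBV; +3 dB make-up → 8 dBV.
Stage 2: 8 dBV is at or below the 9 dBV threshold — no compression; output 8 dBV.
Stage 3: 20 dB above -12 dBV, reduced 8:1 to 2.5 dB above → -9.5 dBV; +3 dB make-up → -6.5 dBV.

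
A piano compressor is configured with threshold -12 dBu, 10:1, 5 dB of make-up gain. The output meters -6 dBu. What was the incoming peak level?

Before make-up, the level was -6 − 5 = -11 dBu.
That's 1 dB above the -12 dBu threshold.
Input overshoot = R × output overshoot = 10 dB → input = -12 + 10 = -2 dBu.

-2 dBu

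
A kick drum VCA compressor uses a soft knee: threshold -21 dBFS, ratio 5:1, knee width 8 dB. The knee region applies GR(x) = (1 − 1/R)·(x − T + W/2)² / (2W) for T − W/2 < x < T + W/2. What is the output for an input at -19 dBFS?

-20.8 dBFS

x − T + W/2 = -19 − (-21) + 4 = 6.
GR = (1 − 1/5) × 6² / 16 = 0.8 × 36 / 16 = 1.8 dB.
Output = -19 − 1.8 = -20.8 dBFS.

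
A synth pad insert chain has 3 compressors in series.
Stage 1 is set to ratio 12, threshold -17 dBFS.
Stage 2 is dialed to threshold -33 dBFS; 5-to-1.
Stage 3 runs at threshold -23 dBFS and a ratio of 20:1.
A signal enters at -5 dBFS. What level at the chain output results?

Stage 1: 12 dB above -17 dBFS, reduced 12:1 to 1 dB above → -16 dBFS.
Stage 2: 17 dB above -33 dBFS, reduced 5:1 to 3.4 dB above → -29.6 dBFS.
Stage 3: -29.6 dBFS is at or below the -23 dBFS threshold — no compression; output -29.6 dBFS.

-29.6 dBFS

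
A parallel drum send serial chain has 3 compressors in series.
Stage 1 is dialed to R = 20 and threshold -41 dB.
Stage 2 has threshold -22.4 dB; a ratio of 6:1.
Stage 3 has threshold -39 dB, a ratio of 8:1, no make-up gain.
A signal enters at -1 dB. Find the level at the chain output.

-39 dB

Stage 1: 40 dB above -41 dB, reduced 20:1 to 2 dB above → -39 dB.
Stage 2: -39 dB is at or below the -22.4 dB threshold — no compression; output -39 dB.
Stage 3: below threshold (-39 ≤ -39); passes unchanged; output -39 dB.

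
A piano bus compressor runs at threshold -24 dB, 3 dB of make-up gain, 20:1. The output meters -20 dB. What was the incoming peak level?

Stripping the +3 dB make-up gives -23 dB at the gain stage.
That's 1 dB above the -24 dB threshold.
Input overshoot = R × output overshoot = 20 dB → input = -24 + 20 = -4 dB.

-4 dB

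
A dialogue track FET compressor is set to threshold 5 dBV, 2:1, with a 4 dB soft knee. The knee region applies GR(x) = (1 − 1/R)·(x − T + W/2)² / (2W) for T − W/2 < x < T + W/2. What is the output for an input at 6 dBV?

5.4375 dBV

x − T + W/2 = 6 − 5 + 2 = 3.
GR = (1 − 1/2) × 3² / 8 = 0.5 × 9 / 8 = 0.5625 dB.
Output = 6 − 0.5625 = 5.4375 dBV.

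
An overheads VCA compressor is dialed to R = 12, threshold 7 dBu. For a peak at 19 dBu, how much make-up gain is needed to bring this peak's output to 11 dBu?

The peak compresses to 7 + 12/12 = 8 dBu.
To reach 11 dBu requires 11 − 8 = 3 dB of make-up.

3 dB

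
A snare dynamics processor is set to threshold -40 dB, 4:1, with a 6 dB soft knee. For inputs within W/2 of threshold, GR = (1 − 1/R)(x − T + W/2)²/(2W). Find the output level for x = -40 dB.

-40.5625 dB

x − T + W/2 = -40 − (-40) + 3 = 3.
GR = (1 − 1/4) × 3² / 12 = 0.75 × 9 / 12 = 0.5625 dB.
Output = -40 − 0.5625 = -40.5625 dB.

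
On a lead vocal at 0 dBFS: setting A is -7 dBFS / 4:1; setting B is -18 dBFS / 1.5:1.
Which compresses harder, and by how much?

A: GR = 7 − 7/4 = 5.25 dB.
B: GR = 18 − 18/1.5 = 6 dB.
B reduces 0.75 dB more.

B, by 0.75 dB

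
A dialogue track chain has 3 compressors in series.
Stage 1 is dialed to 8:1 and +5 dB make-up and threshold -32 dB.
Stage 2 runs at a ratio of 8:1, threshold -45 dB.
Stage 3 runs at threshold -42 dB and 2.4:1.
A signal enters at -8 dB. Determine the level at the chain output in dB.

-42.375 dB

Stage 1: overshoot 24 dB → 24/8 = 3 dB → -29 dB; +5 dB make-up → -24 dB.
Stage 2: 21 dB above -45 dB, reduced 8:1 to 2.625 dB above → -42.375 dB.
Stage 3: below threshold (-42.375 ≤ -42); passes unchanged; output -42.375 dB.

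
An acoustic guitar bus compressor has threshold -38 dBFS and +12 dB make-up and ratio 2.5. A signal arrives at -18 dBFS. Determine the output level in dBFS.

-18 dBFS

-18 dBFS sits 20 dB over threshold.
2.5:1 compression reduces that to 20/2.5 = 8 dB over.
Output = -38 + 8 = -30 dBFS; make-up adds 12 dB, giving -18 dBFS.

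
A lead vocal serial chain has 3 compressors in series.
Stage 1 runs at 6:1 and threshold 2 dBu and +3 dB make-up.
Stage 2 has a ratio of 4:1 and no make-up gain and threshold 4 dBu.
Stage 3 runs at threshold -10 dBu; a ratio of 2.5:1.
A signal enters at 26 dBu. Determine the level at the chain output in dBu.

-3.9 dBu

Stage 1: overshoot 24 dB → 24/6 = 4 dB → 6 dBu; +3 dB make-up → 9 dBu.
Stage 2: 5 dB above 4 dBu, reduced 4:1 to 1.25 dB above → 5.25 dBu.
Stage 3: 15.25 dB above -10 dBu, reduced 2.5:1 to 6.1 dB above → -3.9 dBu.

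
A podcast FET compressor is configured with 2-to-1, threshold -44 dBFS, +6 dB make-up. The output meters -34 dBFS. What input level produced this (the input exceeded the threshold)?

Remove make-up: -34 − 6 = -40 dBFS.
That's 4 dB above the -44 dBFS threshold.
Before 2:1 compression the overshoot was 4 × 2 = 8 dB, so input = -44 + 8 = -36 dBFS.

-36 dBFS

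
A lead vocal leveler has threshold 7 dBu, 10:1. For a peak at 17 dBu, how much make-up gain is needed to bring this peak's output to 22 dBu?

The peak compresses to 7 + 10/10 = 8 dBu.
To reach 22 dBu requires 22 − 8 = 14 dB of make-up.

14 dB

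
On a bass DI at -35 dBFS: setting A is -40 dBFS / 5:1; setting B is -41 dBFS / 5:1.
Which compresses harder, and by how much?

B, by 0.8 dB

A: 5 dB over, compressed to 1 dB over, so 4 dB of GR.
B: 6 dB over, compressed to 1.2 dB over, so 4.8 dB of GR.
B reduces 0.8 dB more.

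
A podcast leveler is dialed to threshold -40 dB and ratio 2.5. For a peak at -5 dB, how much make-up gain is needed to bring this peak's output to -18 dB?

The peak compresses to -40 + 35/2.5 = -26 dB.
To reach -18 dB requires -18 − (-26) = 8 dB of make-up.

8 dB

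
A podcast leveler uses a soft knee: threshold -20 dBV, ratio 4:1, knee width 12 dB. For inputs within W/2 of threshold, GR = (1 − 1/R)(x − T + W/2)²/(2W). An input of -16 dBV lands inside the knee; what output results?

-19.125 dBV

x − T + W/2 = -16 − (-20) + 6 = 10.
GR = (1 − 1/4) × 10² / 24 = 0.75 × 100 / 24 = 3.125 dB.
Output = -16 − 3.125 = -19.125 dBV.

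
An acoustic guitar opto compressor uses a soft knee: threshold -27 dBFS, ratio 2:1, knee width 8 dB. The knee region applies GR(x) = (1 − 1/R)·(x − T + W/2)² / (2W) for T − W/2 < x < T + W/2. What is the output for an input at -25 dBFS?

-26.125 dBFS

x − T + W/2 = -25 − (-27) + 4 = 6.
GR = (1 − 1/2) × 6² / 16 = 0.5 × 36 / 16 = 1.125 dB.
Output = -25 − 1.125 = -26.125 dBFS.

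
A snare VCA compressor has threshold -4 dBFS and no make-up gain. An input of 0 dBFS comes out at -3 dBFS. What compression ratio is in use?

Input overshoot = 0 − (-4) = 4 dB; output overshoot = -3 − (-4) = 1 dB.
Ratio = 4 / 1 = 4.

4:1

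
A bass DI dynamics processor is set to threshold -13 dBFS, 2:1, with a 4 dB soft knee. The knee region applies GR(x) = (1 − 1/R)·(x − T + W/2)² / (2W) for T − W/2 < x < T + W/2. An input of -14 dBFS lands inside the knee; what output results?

x − T + W/2 = -14 − (-13) + 2 = 1.
GR = (1 − 1/2) × 1² / 8 = 0.5 × 1 / 8 = 0.0625 dB.
Output = -14 − 0.0625 = -14.0625 dBFS.

-14.0625 dBFS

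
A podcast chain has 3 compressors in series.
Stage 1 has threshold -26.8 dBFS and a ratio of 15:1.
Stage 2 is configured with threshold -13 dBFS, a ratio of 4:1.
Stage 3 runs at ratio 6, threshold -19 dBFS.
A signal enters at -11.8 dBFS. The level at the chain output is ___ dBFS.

Stage 1: overshoot 15 dB → 15/15 = 1 dB → -25.8 dBFS.
Stage 2: below threshold (-25.8 ≤ -13); passes unchanged; output -25.8 dBFS.
Stage 3: below threshold (-25.8 ≤ -19); passes unchanged; output -25.8 dBFS.

-25.8 dBFS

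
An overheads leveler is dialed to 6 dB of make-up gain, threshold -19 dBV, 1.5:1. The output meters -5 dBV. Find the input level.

Remove make-up: -5 − 6 = -11 dBV.
Post-compression overshoot = -11 − (-19) = 8 dB.
Before 1.5:1 compression the overshoot was 8 × 1.5 = 12 dB, so input = -19 + 12 = -7 dBV.

-7 dBV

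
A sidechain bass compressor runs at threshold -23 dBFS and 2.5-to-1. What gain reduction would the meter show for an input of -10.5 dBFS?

The signal is 12.5 dB above threshold.
A 2.5:1 ratio leaves 5 dB of that excess.
GR = overshoot in − overshoot out = 12.5 − 5 = 7.5 dB.

7.5 dB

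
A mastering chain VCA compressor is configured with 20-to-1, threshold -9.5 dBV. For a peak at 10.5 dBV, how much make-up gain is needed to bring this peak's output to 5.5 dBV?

14 dB

The peak compresses to -9.5 + 20/20 = -8.5 dBV.
To reach 5.5 dBV requires 5.5 − (-8.5) = 14 dB of make-up.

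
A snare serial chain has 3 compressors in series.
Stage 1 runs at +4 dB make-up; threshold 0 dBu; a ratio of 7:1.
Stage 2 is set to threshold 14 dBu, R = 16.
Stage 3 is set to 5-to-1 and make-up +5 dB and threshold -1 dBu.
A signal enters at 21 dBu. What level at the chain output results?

Stage 1: 21 dBu is 21 dB over 0 dBu; at 7:1 that becomes 3 dB over, giving 3 dBu; +4 dB make-up → 7 dBu.
Stage 2: 7 dBu is at or below the 14 dBu threshold — no compression; output 7 dBu.
Stage 3: overshoot 8 dB → 8/5 = 1.6 dB → 0.6 dBu; +5 dB make-up → 5.6 dBu.

5.6 dBu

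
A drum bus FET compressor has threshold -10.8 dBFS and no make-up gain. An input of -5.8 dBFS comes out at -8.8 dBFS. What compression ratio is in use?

2.5:1

Input overshoot = -5.8 − (-10.8) = 5 dB; output overshoot = -8.8 − (-10.8) = 2 dB.
Ratio = 5 / 2 = 2.5.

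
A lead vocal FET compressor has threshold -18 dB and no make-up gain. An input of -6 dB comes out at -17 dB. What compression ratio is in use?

Input overshoot = -6 − (-18) = 12 dB; output overshoot = -17 − (-18) = 1 dB.
Ratio = 12 / 1 = 12.

12:1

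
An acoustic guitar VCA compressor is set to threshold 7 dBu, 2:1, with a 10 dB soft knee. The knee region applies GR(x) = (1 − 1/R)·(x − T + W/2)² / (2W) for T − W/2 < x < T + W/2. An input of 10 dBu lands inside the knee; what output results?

x − T + W/2 = 10 − 7 + 5 = 8.
GR = (1 − 1/2) × 8² / 20 = 0.5 × 64 / 20 = 1.6 dB.
Output = 10 − 1.6 = 8.4 dBu.

8.4 dBu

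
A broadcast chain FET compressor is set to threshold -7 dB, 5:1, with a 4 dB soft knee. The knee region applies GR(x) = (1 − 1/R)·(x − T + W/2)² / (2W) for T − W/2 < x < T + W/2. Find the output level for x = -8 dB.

x − T + W/2 = -8 − (-7) + 2 = 1.
GR = (1 − 1/5) × 1² / 8 = 0.8 × 1 / 8 = 0.1 dB.
Output = -8 − 0.1 = -8.1 dB.

-8.1 dB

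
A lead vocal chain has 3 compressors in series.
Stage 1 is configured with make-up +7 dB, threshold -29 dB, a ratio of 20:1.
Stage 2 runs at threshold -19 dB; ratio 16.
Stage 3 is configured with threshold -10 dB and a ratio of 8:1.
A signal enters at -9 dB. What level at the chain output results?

-21 dB

Stage 1: -9 dB is 20 dB over -29 dB; at 20:1 that becomes 1 dB over, giving -28 dB; +7 dB make-up → -21 dB.
Stage 2: -21 dB is at or below the -19 dB threshold — no compression; output -21 dB.
Stage 3: below threshold (-21 ≤ -10); passes unchanged; output -21 dB.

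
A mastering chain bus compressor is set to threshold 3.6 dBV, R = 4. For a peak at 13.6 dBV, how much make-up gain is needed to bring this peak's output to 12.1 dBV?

6 dB

The peak compresses to 3.6 + 10/4 = 6.1 dBV.
To reach 12.1 dBV requires 12.1 − 6.1 = 6 dB of make-up.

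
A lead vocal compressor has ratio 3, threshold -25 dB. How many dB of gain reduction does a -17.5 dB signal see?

The signal is 7.5 dB above threshold.
A 3:1 ratio leaves 2.5 dB of that excess.
Gain reduction = 7.5 − 2.5 = 5 dB.

5 dB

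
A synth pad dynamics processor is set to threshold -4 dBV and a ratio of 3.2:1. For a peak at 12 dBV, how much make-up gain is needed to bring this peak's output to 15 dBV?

Overshoot 16 dB → 16/3.2 = 5 dB after compression, so the compressed level is -4 + 5 = 1 dBV.
Make-up = target − compressed = 15 − 1 = 14 dB.

14 dB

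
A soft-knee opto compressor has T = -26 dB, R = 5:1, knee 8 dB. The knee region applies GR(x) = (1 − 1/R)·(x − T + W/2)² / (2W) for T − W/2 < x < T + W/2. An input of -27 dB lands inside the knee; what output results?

x − T + W/2 = -27 − (-26) + 4 = 3.
GR = (1 − 1/5) × 3² / 16 = 0.8 × 9 / 16 = 0.45 dB.
Output = -27 − 0.45 = -27.45 dB.

-27.45 dB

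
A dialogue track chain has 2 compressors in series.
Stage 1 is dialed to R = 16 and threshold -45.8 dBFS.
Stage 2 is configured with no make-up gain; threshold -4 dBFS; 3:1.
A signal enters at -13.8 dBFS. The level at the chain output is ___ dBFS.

Stage 1: overshoot 32 dB → 32/16 = 2 dB → -43.8 dBFS.
Stage 2: below threshold (-43.8 ≤ -4); passes unchanged; output -43.8 dBFS.

-43.8 dBFS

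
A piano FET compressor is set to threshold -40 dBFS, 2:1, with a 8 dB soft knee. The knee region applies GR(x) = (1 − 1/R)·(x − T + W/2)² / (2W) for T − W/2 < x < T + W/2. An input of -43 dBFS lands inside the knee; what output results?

-43.03125 dBFS

x − T + W/2 = -43 − (-40) + 4 = 1.
GR = (1 − 1/2) × 1² / 16 = 0.5 × 1 / 16 = 0.03125 dB.
Output = -43 − 0.03125 = -43.03125 dBFS.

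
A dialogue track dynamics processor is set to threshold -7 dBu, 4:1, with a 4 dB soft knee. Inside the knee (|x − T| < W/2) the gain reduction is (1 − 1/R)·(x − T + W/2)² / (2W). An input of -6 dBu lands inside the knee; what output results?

-6.84375 dBu

x − T + W/2 = -6 − (-7) + 2 = 3.
GR = (1 − 1/4) × 3² / 8 = 0.75 × 9 / 8 = 0.84375 dB.
Output = -6 − 0.84375 = -6.84375 dBu.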